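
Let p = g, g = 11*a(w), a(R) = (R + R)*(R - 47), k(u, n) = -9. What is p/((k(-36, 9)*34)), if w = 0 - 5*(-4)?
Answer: 660/17 ≈ 38.824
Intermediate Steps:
w = 20 (w = 0 + 20 = 20)
a(R) = 2*R*(-47 + R) (a(R) = (2*R)*(-47 + R) = 2*R*(-47 + R))
g = -11880 (g = 11*(2*20*(-47 + 20)) = 11*(2*20*(-27)) = 11*(-1080) = -11880)
p = -11880
p/((k(-36, 9)*34)) = -11880/((-9*34)) = -11880/(-306) = -11880*(-1/306) = 660/17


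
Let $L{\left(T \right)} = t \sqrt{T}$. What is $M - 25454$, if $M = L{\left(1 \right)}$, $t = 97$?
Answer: $-25357$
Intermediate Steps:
$L{\left(T \right)} = 97 \sqrt{T}$
$M = 97$ ($M = 97 \sqrt{1} = 97 \cdot 1 = 97$)
$M - 25454 = 97 - 25454 = -25357$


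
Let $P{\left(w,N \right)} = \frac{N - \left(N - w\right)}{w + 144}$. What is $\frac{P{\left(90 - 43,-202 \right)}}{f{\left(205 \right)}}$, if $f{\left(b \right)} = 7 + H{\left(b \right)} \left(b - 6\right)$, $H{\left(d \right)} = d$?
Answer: $\frac{47}{7793182} \approx 6.0309 \cdot 10^{-6}$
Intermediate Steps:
$P{\left(w,N \right)} = \frac{w}{144 + w}$
$f{\left(b \right)} = 7 + b \left(-6 + b\right)$ ($f{\left(b \right)} = 7 + b \left(b - 6\right) = 7 + b \left(-6 + b\right)$)
$\frac{P{\left(90 - 43,-202 \right)}}{f{\left(205 \right)}} = \frac{\left(90 - 43\right) \frac{1}{144 + \left(90 - 43\right)}}{7 + 205^{2} - 1230} = \frac{\left(90 - 43\right) \frac{1}{144 + \left(90 - 43\right)}}{7 + 42025 - 1230} = \frac{47 \frac{1}{144 + 47}}{40802} = \frac{47}{191} \cdot \frac{1}{40802} = \frac{47}{7793182}$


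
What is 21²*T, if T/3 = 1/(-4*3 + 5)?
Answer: -189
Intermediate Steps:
T = -3/7 (T = 3/(-4*3 + 5) = 3/(-12 + 5) = 3/(-7) = 3*(-⅐) = -3/7 ≈ -0.42857)
21²*T = 21²*(-3/7) = 441*(-3/7) = -189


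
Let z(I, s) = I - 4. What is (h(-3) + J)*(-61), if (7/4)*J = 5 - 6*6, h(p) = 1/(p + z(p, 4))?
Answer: 76067/70 ≈ 1086.7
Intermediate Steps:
z(I, s) = -4 + I
h(p) = 1/(-4 + 2*p) (h(p) = 1/(p + (-4 + p)) = 1/(-4 + 2*p))
J = -124/7 (J = 4*(5 - 6*6)/7 = 4*(5 - 36)/7 = (4/7)*(-31) = -124/7 ≈ -17.714)
(h(-3) + J)*(-61) = (1/(2*(-2 - 3)) - 124/7)*(-61) = ((½)/(-5) - 124/7)*(-61) = ((½)*(-⅕) - 124/7)*(-61) = (-⅒ - 124/7)*(-61) = -1247/70*(-61) = 76067/70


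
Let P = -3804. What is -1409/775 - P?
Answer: 2946691/775 ≈ 3802.2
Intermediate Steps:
-1409/775 - P = -1409/775 - 1*(-3804) = -1409*1/775 + 3804 = -1409/775 + 3804 = 2946691/775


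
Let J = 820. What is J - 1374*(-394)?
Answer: 542176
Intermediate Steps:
J - 1374*(-394) = 820 - 1374*(-394) = 820 + 541356 = 542176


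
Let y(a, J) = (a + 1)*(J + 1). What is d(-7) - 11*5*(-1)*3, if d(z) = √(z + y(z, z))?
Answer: 165 + √29 ≈ 170.39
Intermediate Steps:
y(a, J) = (1 + J)*(1 + a) (y(a, J) = (1 + a)*(1 + J) = (1 + J)*(1 + a))
d(z) = √(1 + z² + 3*z) (d(z) = √(z + (1 + z + z + z*z)) = √(z + (1 + z + z + z²)) = √(z + (1 + z² + 2*z)) = √(1 + z² + 3*z))
d(-7) - 11*5*(-1)*3 = √(1 + (-7)² + 3*(-7)) - 11*5*(-1)*3 = √(1 + 49 - 21) - (-55)*3 = √29 - 11*(-15) = √29 + 165 = 165 + √29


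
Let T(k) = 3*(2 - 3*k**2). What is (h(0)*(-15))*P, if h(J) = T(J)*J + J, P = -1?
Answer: 0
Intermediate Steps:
T(k) = 6 - 9*k**2
h(J) = J + J*(6 - 9*J**2) (h(J) = (6 - 9*J**2)*J + J = J*(6 - 9*J**2) + J = J + J*(6 - 9*J**2))
(h(0)*(-15))*P = ((0*(7 - 9*0**2))*(-15))*(-1) = ((0*(7 - 9*0))*(-15))*(-1) = ((0*(7 + 0))*(-15))*(-1) = ((0*7)*(-15))*(-1) = (0*(-15))*(-1) = 0*(-1) = 0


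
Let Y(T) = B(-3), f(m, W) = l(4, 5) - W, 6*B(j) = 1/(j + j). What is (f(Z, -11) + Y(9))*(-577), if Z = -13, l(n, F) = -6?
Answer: -103283/36 ≈ -2869.0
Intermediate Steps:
B(j) = 1/(12*j) (B(j) = 1/(6*(j + j)) = 1/(6*((2*j))) = (1/(2*j))/6 = 1/(12*j))
f(m, W) = -6 - W
Y(T) = -1/36 (Y(T) = (1/12)/(-3) = (1/12)*(-1/3) = -1/36)
(f(Z, -11) + Y(9))*(-577) = ((-6 - 1*(-11)) - 1/36)*(-577) = ((-6 + 11) - 1/36)*(-577) = (5 - 1/36)*(-577) = (179/36)*(-577) = -103283/36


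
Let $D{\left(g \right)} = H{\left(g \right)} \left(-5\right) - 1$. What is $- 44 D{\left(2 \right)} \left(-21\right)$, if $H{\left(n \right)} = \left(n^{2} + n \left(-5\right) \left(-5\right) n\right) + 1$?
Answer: $-486024$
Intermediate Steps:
$H{\left(n \right)} = 1 + 26 n^{2}$ ($H{\left(n \right)} = \left(n^{2} + - 5 n \left(-5\right) n\right) + 1 = \left(n^{2} + 25 n n\right) + 1 = \left(n^{2} + 25 n^{2}\right) + 1 = 26 n^{2} + 1 = 1 + 26 n^{2}$)
$D{\left(g \right)} = -6 - 130 g^{2}$ ($D{\left(g \right)} = \left(1 + 26 g^{2}\right) \left(-5\right) - 1 = \left(-5 - 130 g^{2}\right) - 1 = -6 - 130 g^{2}$)
$- 44 D{\left(2 \right)} \left(-21\right) = - 44 \left(-6 - 130 \cdot 2^{2}\right) \left(-21\right) = - 44 \left(-6 - 520\right) \left(-21\right) = \left(-44\right) \left(-526\right) \left(-21\right) = 23144 \left(-21\right) = -486024$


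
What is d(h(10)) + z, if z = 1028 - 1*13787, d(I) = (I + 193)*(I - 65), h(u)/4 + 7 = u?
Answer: -23624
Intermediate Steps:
h(u) = -28 + 4*u
d(I) = (-65 + I)*(193 + I) (d(I) = (193 + I)*(-65 + I) = (-65 + I)*(193 + I))
z = -12759 (z = 1028 - 13787 = -12759)
d(h(10)) + z = (-12545 + (-28 + 4*10)**2 + 128*(-28 + 4*10)) - 12759 = (-12545 + (-28 + 40)**2 + 128*(-28 + 40)) - 12759 = (-12545 + 12**2 + 128*12) - 12759 = (-12545 + 144 + 1536) - 12759 = -10865 - 12759 = -23624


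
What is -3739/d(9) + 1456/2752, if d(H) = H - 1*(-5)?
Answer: -320917/1204 ≈ -266.54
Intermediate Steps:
d(H) = 5 + H (d(H) = H + 5 = 5 + H)
-3739/d(9) + 1456/2752 = -3739/(5 + 9) + 1456/2752 = -3739/14 + 1456*(1/2752) = -3739*1/14 + 91/172 = -3739/14 + 91/172 = -320917/1204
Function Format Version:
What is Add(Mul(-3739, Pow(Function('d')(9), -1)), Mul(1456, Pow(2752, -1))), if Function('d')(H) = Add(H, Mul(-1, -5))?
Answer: Rational(-320917, 1204) ≈ -266.54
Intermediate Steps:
Function('d')(H) = Add(5, H) (Function('d')(H) = Add(H, 5) = Add(5, H))
Add(Mul(-3739, Pow(Function('d')(9), -1)), Mul(1456, Pow(2752, -1))) = Add(Mul(-3739, Pow(Add(5, 9), -1)), Mul(1456, Pow(2752, -1))) = Add(Mul(-3739, Pow(14, -1)), Mul(1456, Rational(1, 2752))) = Add(Mul(-3739, Rational(1, 14)), Rational(91, 172)) = Add(Rational(-3739, 14), Rational(91, 172)) = Rational(-320917, 1204)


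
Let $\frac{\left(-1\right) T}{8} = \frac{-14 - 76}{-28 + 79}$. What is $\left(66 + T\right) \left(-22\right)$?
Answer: $- \frac{29964}{17} \approx -1762.6$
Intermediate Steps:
$T = \frac{240}{17}$ ($T = - 8 \frac{-14 - 76}{-28 + 79} = - 8 \left(- \frac{90}{51}\right) = - 8 \left(\left(-90\right) \frac{1}{51}\right) = \left(-8\right) \left(- \frac{30}{17}\right) = \frac{240}{17} \approx 14.118$)
$\left(66 + T\right) \left(-22\right) = \left(66 + \frac{240}{17}\right) \left(-22\right) = \frac{1362}{17} \left(-22\right) = - \frac{29964}{17}$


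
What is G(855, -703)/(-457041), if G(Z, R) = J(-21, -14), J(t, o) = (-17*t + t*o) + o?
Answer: -49/35157 ≈ -0.0013937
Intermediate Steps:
J(t, o) = o - 17*t + o*t (J(t, o) = (-17*t + o*t) + o = o - 17*t + o*t)
G(Z, R) = 637 (G(Z, R) = -14 - 17*(-21) - 14*(-21) = -14 + 357 + 294 = 637)
G(855, -703)/(-457041) = 637/(-457041) = 637*(-1/457041) = -49/35157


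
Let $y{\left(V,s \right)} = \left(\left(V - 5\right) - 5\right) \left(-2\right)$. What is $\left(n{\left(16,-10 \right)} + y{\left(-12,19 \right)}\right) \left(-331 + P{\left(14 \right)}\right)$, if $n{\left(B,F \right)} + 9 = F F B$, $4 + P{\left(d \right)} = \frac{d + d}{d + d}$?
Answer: $-546090$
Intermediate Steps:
$y{\left(V,s \right)} = 20 - 2 V$ ($y{\left(V,s \right)} = \left(\left(-5 + V\right) - 5\right) \left(-2\right) = \left(-10 + V\right) \left(-2\right) = 20 - 2 V$)
$P{\left(d \right)} = -3$ ($P{\left(d \right)} = -4 + \frac{d + d}{d + d} = -4 + \frac{2 d}{2 d} = -4 + 2 d \frac{1}{2 d} = -4 + 1 = -3$)
$n{\left(B,F \right)} = -9 + B F^{2}$ ($n{\left(B,F \right)} = -9 + F F B = -9 + F^{2} B = -9 + B F^{2}$)
$\left(n{\left(16,-10 \right)} + y{\left(-12,19 \right)}\right) \left(-331 + P{\left(14 \right)}\right) = \left(\left(-9 + 16 \left(-10\right)^{2}\right) + \left(20 - -24\right)\right) \left(-331 - 3\right) = \left(\left(-9 + 16 \cdot 100\right) + \left(20 + 24\right)\right) \left(-334\right) = \left(\left(-9 + 1600\right) + 44\right) \left(-334\right) = \left(1591 + 44\right) \left(-334\right) = 1635 \left(-334\right) = -546090$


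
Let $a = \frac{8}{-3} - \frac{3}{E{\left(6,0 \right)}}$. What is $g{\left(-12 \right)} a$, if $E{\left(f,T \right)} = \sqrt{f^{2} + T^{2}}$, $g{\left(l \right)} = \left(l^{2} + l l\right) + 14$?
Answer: $- \frac{2869}{3} \approx -956.33$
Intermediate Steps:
$g{\left(l \right)} = 14 + 2 l^{2}$ ($g{\left(l \right)} = \left(l^{2} + l^{2}\right) + 14 = 2 l^{2} + 14 = 14 + 2 l^{2}$)
$E{\left(f,T \right)} = \sqrt{T^{2} + f^{2}}$
$a = - \frac{19}{6}$ ($a = \frac{8}{-3} - \frac{3}{\sqrt{0^{2} + 6^{2}}} = 8 \left(- \frac{1}{3}\right) - \frac{3}{\sqrt{0 + 36}} = - \frac{8}{3} - \frac{3}{\sqrt{36}} = - \frac{8}{3} - \frac{3}{6} = - \frac{8}{3} - \frac{1}{2} = - \frac{19}{6} \approx -3.1667$)
$g{\left(-12 \right)} a = \left(14 + 2 \left(-12\right)^{2}\right) \left(- \frac{19}{6}\right) = \left(14 + 2 \cdot 144\right) \left(- \frac{19}{6}\right) = \left(14 + 288\right) \left(- \frac{19}{6}\right) = 302 \left(- \frac{19}{6}\right) = - \frac{2869}{3}$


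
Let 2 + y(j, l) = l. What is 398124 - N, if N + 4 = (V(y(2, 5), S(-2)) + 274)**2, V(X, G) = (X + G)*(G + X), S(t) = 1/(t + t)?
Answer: 81625743/256 ≈ 3.1885e+5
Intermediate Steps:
y(j, l) = -2 + l
S(t) = 1/(2*t)
V(X, G) = (G + X)**2 (V(X, G) = (G + X)*(G + X) = (G + X)**2)
N = 20294001/256 (N = -4 + (((1/2)/(-2) + (-2 + 5))**2 + 274)**2 = -4 + (((1/2)*(-1/2) + 3)**2 + 274)**2 = -4 + ((-1/4 + 3)**2 + 274)**2 = -4 + ((11/4)**2 + 274)**2 = -4 + (121/16 + 274)**2 = -4 + (4505/16)**2 = -4 + 20295025/256 = 20294001/256 ≈ 79274.)
398124 - N = 398124 - 1*20294001/256 = 398124 - 20294001/256 = 81625743/256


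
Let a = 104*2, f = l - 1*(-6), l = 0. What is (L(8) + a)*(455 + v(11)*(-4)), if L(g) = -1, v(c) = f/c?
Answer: 1031067/11 ≈ 93733.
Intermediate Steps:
f = 6 (f = 0 - 1*(-6) = 0 + 6 = 6)
a = 208
v(c) = 6/c
(L(8) + a)*(455 + v(11)*(-4)) = (-1 + 208)*(455 + (6/11)*(-4)) = 207*(455 + (6*(1/11))*(-4)) = 207*(455 + (6/11)*(-4)) = 207*(455 - 24/11) = 207*(4981/11) = 1031067/11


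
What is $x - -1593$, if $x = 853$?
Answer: $2446$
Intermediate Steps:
$x - -1593 = 853 - -1593 = 853 + 1593 = 2446$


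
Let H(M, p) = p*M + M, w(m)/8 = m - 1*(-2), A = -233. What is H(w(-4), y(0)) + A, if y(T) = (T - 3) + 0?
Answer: -201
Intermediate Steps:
y(T) = -3 + T (y(T) = (-3 + T) + 0 = -3 + T)
w(m) = 16 + 8*m (w(m) = 8*(m - 1*(-2)) = 8*(m + 2) = 8*(2 + m) = 16 + 8*m)
H(M, p) = M + M*p (H(M, p) = M*p + M = M + M*p)
H(w(-4), y(0)) + A = (16 + 8*(-4))*(1 + (-3 + 0)) - 233 = (16 - 32)*(1 - 3) - 233 = -16*(-2) - 233 = 32 - 233 = -201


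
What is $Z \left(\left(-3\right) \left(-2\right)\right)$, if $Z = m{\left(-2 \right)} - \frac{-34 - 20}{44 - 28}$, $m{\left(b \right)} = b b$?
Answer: $\frac{177}{4} \approx 44.25$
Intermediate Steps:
$m{\left(b \right)} = b^{2}$
$Z = \frac{59}{8}$ ($Z = \left(-2\right)^{2} - \frac{-34 - 20}{44 - 28} = 4 - - \frac{54}{16} = 4 - \left(-54\right) \frac{1}{16} = 4 - - \frac{27}{8} = 4 + \frac{27}{8} = \frac{59}{8} \approx 7.375$)
$Z \left(\left(-3\right) \left(-2\right)\right) = \frac{59 \left(\left(-3\right) \left(-2\right)\right)}{8} = \frac{59}{8} \cdot 6 = \frac{177}{4}$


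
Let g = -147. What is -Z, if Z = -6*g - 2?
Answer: -880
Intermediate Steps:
Z = 880 (Z = -6*(-147) - 2 = 882 - 2 = 880)
-Z = -1*880 = -880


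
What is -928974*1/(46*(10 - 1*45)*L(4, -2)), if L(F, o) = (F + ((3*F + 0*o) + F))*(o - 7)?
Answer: -154829/48300 ≈ -3.2056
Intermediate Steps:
L(F, o) = 5*F*(-7 + o) (L(F, o) = (F + ((3*F + 0) + F))*(-7 + o) = (F + (3*F + F))*(-7 + o) = (F + 4*F)*(-7 + o) = (5*F)*(-7 + o) = 5*F*(-7 + o))
-928974*1/(46*(10 - 1*45)*L(4, -2)) = -928974*1/(920*(-7 - 2)*(10 - 1*45)) = -928974*(-1/(8280*(10 - 45))) = -928974/((46*(-180))*(-35)) = -928974/((-8280*(-35))) = -928974/289800 = -928974*1/289800 = -154829/48300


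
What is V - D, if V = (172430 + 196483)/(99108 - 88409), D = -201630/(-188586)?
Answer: 11235764608/336280269 ≈ 33.412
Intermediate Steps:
D = 33605/31431 (D = -201630*(-1/188586) = 33605/31431 ≈ 1.0692)
V = 368913/10699 ≈ 34.481
V - D = 368913/10699 - 1*33605/31431 = 368913/10699 - 33605/31431 = 11235764608/336280269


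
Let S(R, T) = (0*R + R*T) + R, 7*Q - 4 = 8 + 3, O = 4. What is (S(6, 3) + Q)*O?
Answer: 732/7 ≈ 104.57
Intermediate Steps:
Q = 15/7 (Q = 4/7 + (8 + 3)/7 = 4/7 + (⅐)*11 = 4/7 + 11/7 = 15/7 ≈ 2.1429)
S(R, T) = R + R*T (S(R, T) = (0 + R*T) + R = R*T + R = R + R*T)
(S(6, 3) + Q)*O = (6*(1 + 3) + 15/7)*4 = (6*4 + 15/7)*4 = (24 + 15/7)*4 = (183/7)*4 = 732/7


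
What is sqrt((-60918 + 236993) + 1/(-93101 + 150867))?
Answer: sqrt(587546561420466)/57766 ≈ 419.61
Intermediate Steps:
sqrt((-60918 + 236993) + 1/(-93101 + 150867)) = sqrt(176075 + 1/57766) = sqrt(10171148451/57766) = sqrt(587546561420466)/57766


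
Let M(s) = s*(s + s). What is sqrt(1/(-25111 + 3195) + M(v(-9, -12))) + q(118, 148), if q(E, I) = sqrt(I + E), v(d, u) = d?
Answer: sqrt(266) + sqrt(19452592289)/10958 ≈ 29.037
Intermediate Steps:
q(E, I) = sqrt(E + I)
M(s) = 2*s**2 (M(s) = s*(2*s) = 2*s**2)
sqrt(1/(-25111 + 3195) + M(v(-9, -12))) + q(118, 148) = sqrt(1/(-25111 + 3195) + 2*(-9)**2) + sqrt(118 + 148) = sqrt(1/(-21916) + 2*81) + sqrt(266) = sqrt(-1/21916 + 162) + sqrt(266) = sqrt(3550391/21916) + sqrt(266) = sqrt(19452592289)/10958 + sqrt(266) = sqrt(266) + sqrt(19452592289)/10958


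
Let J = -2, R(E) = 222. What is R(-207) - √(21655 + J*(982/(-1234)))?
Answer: 222 - √8244426189/617 ≈ 74.838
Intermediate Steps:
R(-207) - √(21655 + J*(982/(-1234))) = 222 - √(21655 - 1964/(-1234)) = 222 - √(21655 - 1964*(-1)/1234) = 222 - √(21655 - 2*(-491/617)) = 222 - √(21655 + 982/617) = 222 - √(13362117/617) = 222 - √8244426189/617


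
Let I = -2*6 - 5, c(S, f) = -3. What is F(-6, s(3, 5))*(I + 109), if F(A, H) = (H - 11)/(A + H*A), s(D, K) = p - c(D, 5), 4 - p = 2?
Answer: 46/3 ≈ 15.333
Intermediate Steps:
p = 2 (p = 4 - 1*2 = 4 - 2 = 2)
s(D, K) = 5 (s(D, K) = 2 - 1*(-3) = 2 + 3 = 5)
F(A, H) = (-11 + H)/(A + A*H)
I = -17 (I = -12 - 5 = -17)
F(-6, s(3, 5))*(I + 109) = ((-11 + 5)/((-6)*(1 + 5)))*(-17 + 109) = -⅙*(-6)/6*92 = -⅙*⅙*(-6)*92 = (⅙)*92 = 46/3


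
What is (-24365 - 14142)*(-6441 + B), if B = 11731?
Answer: -203702030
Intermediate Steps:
(-24365 - 14142)*(-6441 + B) = (-24365 - 14142)*(-6441 + 11731) = -38507*5290 = -203702030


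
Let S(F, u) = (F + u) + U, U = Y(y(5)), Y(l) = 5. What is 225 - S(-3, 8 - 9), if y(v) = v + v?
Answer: 224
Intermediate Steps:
y(v) = 2*v
U = 5
S(F, u) = 5 + F + u (S(F, u) = (F + u) + 5 = 5 + F + u)
225 - S(-3, 8 - 9) = 225 - (5 - 3 + (8 - 9)) = 225 - (5 - 3 - 1) = 225 - 1*1 = 225 - 1 = 224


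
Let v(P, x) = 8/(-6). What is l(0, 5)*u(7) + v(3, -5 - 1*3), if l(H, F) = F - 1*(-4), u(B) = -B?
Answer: -193/3 ≈ -64.333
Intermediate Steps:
l(H, F) = 4 + F (l(H, F) = F + 4 = 4 + F)
v(P, x) = -4/3 (v(P, x) = 8*(-⅙) = -4/3)
l(0, 5)*u(7) + v(3, -5 - 1*3) = (4 + 5)*(-1*7) - 4/3 = 9*(-7) - 4/3 = -63 - 4/3 = -193/3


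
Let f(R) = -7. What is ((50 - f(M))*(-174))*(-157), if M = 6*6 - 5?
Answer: 1557126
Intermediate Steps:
M = 31 (M = 36 - 5 = 31)
((50 - f(M))*(-174))*(-157) = ((50 - 1*(-7))*(-174))*(-157) = ((50 + 7)*(-174))*(-157) = (57*(-174))*(-157) = -9918*(-157) = 1557126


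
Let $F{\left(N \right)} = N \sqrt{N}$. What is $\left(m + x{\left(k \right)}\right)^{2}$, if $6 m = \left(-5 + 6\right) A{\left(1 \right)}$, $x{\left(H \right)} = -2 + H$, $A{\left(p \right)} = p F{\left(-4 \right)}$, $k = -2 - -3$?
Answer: $- \frac{7}{9} + \frac{8 i}{3} \approx -0.77778 + 2.6667 i$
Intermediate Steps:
$k = 1$ ($k = -2 + 3 = 1$)
$F{\left(N \right)} = N^{\frac{3}{2}}$
$A{\left(p \right)} = - 8 i p$ ($A{\left(p \right)} = p \left(-4\right)^{\frac{3}{2}} = p \left(- 8 i\right) = - 8 i p$)
$m = - \frac{4 i}{3}$ ($m = \frac{\left(-5 + 6\right) \left(\left(-8\right) i 1\right)}{6} = \frac{1 \left(- 8 i\right)}{6} = \frac{\left(-8\right) i}{6} = - \frac{4 i}{3} \approx - 1.3333 i$)
$\left(m + x{\left(k \right)}\right)^{2} = \left(- \frac{4 i}{3} + \left(-2 + 1\right)\right)^{2} = \left(- \frac{4 i}{3} - 1\right)^{2} = \left(-1 - \frac{4 i}{3}\right)^{2}$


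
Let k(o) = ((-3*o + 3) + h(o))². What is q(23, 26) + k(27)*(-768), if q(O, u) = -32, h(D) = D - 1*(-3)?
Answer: -1769504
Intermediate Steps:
h(D) = 3 + D (h(D) = D + 3 = 3 + D)
k(o) = (6 - 2*o)² (k(o) = ((-3*o + 3) + (3 + o))² = ((3 - 3*o) + (3 + o))² = (6 - 2*o)²)
q(23, 26) + k(27)*(-768) = -32 + (4*(3 - 1*27)²)*(-768) = -32 + (4*(3 - 27)²)*(-768) = -32 + (4*(-24)²)*(-768) = -32 + (4*576)*(-768) = -32 + 2304*(-768) = -32 - 1769472 = -1769504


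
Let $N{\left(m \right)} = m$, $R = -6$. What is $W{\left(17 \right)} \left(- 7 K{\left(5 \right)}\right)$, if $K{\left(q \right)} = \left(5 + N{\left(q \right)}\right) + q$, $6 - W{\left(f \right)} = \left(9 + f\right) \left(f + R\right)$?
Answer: $29400$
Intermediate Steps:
$W{\left(f \right)} = 6 - \left(-6 + f\right) \left(9 + f\right)$ ($W{\left(f \right)} = 6 - \left(9 + f\right) \left(f - 6\right) = 6 - \left(9 + f\right) \left(-6 + f\right) = 6 - \left(-6 + f\right) \left(9 + f\right)$)
$K{\left(q \right)} = 5 + 2 q$ ($K{\left(q \right)} = \left(5 + q\right) + q = 5 + 2 q$)
$W{\left(17 \right)} \left(- 7 K{\left(5 \right)}\right) = \left(60 - 17^{2} - 51\right) \left(- 7 \left(5 + 2 \cdot 5\right)\right) = \left(60 - 289 - 51\right) \left(- 7 \left(5 + 10\right)\right) = \left(60 - 289 - 51\right) \left(\left(-7\right) 15\right) = \left(-280\right) \left(-105\right) = 29400$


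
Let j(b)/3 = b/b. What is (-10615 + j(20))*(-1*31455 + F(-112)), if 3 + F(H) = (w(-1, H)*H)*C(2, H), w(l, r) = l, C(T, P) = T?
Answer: 331455208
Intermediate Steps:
F(H) = -3 - 2*H (F(H) = -3 - H*2 = -3 - 2*H)
j(b) = 3 (j(b) = 3*(b/b) = 3*1 = 3)
(-10615 + j(20))*(-1*31455 + F(-112)) = (-10615 + 3)*(-1*31455 + (-3 - 2*(-112))) = -10612*(-31455 + (-3 + 224)) = -10612*(-31455 + 221) = -10612*(-31234) = 331455208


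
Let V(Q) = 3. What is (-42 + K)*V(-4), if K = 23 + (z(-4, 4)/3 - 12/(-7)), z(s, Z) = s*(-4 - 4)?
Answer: -139/7 ≈ -19.857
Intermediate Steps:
z(s, Z) = -8*s (z(s, Z) = s*(-8) = -8*s)
K = 743/21 (K = 23 + (-8*(-4)/3 - 12/(-7)) = 23 + (32*(1/3) - 12*(-1/7)) = 23 + (32/3 + 12/7) = 23 + 260/21 = 743/21 ≈ 35.381)
(-42 + K)*V(-4) = (-42 + 743/21)*3 = -139/21*3 = -139/7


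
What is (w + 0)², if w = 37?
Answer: 1369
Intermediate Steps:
(w + 0)² = (37 + 0)² = 37² = 1369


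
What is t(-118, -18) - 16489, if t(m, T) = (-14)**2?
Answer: -16293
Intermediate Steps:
t(m, T) = 196
t(-118, -18) - 16489 = 196 - 16489 = -16293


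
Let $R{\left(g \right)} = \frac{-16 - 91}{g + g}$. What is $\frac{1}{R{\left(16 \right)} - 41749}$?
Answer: $- \frac{32}{1336075} \approx -2.3951 \cdot 10^{-5}$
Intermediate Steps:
$R{\left(g \right)} = - \frac{107}{2 g}$
$\frac{1}{R{\left(16 \right)} - 41749} = \frac{1}{- \frac{107}{2 \cdot 16} - 41749} = \frac{1}{\left(- \frac{107}{2}\right) \frac{1}{16} - 41749} = \frac{1}{- \frac{107}{32} - 41749} = \frac{1}{- \frac{1336075}{32}} = - \frac{32}{1336075}$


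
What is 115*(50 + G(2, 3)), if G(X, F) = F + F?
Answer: 6440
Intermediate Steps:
G(X, F) = 2*F
115*(50 + G(2, 3)) = 115*(50 + 2*3) = 115*(50 + 6) = 115*56 = 6440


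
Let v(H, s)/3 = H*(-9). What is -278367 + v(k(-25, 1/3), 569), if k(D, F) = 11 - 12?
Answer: -278340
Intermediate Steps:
k(D, F) = -1
v(H, s) = -27*H (v(H, s) = 3*(H*(-9)) = 3*(-9*H) = -27*H)
-278367 + v(k(-25, 1/3), 569) = -278367 - 27*(-1) = -278367 + 27 = -278340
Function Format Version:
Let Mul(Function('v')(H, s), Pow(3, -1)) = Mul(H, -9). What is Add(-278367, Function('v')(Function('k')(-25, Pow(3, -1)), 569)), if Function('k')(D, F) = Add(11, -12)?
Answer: -278340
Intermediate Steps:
Function('k')(D, F) = -1
Function('v')(H, s) = Mul(-27, H) (Function('v')(H, s) = Mul(3, Mul(H, -9)) = Mul(3, Mul(-9, H)) = Mul(-27, H))
Add(-278367, Function('v')(Function('k')(-25, Pow(3, -1)), 569)) = Add(-278367, Mul(-27, -1)) = Add(-278367, 27) = -278340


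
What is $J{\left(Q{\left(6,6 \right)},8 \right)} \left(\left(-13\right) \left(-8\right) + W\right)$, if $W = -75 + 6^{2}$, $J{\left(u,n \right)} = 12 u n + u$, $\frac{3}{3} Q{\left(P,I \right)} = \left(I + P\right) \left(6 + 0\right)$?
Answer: $453960$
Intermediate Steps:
$Q{\left(P,I \right)} = 6 I + 6 P$ ($Q{\left(P,I \right)} = \left(I + P\right) \left(6 + 0\right) = \left(I + P\right) 6 = 6 I + 6 P$)
$J{\left(u,n \right)} = u + 12 n u$ ($J{\left(u,n \right)} = 12 n u + u = u + 12 n u$)
$W = -39$ ($W = -75 + 36 = -39$)
$J{\left(Q{\left(6,6 \right)},8 \right)} \left(\left(-13\right) \left(-8\right) + W\right) = \left(6 \cdot 6 + 6 \cdot 6\right) \left(1 + 12 \cdot 8\right) \left(\left(-13\right) \left(-8\right) - 39\right) = \left(36 + 36\right) \left(1 + 96\right) \left(104 - 39\right) = 72 \cdot 97 \cdot 65 = 6984 \cdot 65 = 453960$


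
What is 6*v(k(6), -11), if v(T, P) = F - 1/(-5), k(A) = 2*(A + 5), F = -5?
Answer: -144/5 ≈ -28.800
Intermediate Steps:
k(A) = 10 + 2*A (k(A) = 2*(5 + A) = 10 + 2*A)
v(T, P) = -24/5 (v(T, P) = -5 - 1/(-5) = -5 - 1*(-⅕) = -5 + ⅕ = -24/5)
6*v(k(6), -11) = 6*(-24/5) = -144/5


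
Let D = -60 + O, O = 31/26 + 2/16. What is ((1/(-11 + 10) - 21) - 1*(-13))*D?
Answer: 54927/104 ≈ 528.14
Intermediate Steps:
O = 137/104 (O = 31*(1/26) + 2*(1/16) = 31/26 + ⅛ = 137/104 ≈ 1.3173)
D = -6103/104 (D = -60 + 137/104 = -6103/104 ≈ -58.683)
((1/(-11 + 10) - 21) - 1*(-13))*D = ((1/(-11 + 10) - 21) - 1*(-13))*(-6103/104) = ((1/(-1) - 21) + 13)*(-6103/104) = ((-1 - 21) + 13)*(-6103/104) = (-22 + 13)*(-6103/104) = -9*(-6103/104) = 54927/104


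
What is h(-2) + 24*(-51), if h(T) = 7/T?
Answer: -2455/2 ≈ -1227.5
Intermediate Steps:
h(-2) + 24*(-51) = 7/(-2) + 24*(-51) = 7*(-½) - 1224 = -7/2 - 1224 = -2455/2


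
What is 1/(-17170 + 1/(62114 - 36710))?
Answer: -25404/436186679 ≈ -5.8241e-5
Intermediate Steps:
1/(-17170 + 1/(62114 - 36710)) = 1/(-17170 + 1/25404) = 1/(-436186679/25404) = -25404/436186679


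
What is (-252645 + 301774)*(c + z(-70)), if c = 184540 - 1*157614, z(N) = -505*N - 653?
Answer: 3027476367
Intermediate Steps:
z(N) = -653 - 505*N
c = 26926 (c = 184540 - 157614 = 26926)
(-252645 + 301774)*(c + z(-70)) = (-252645 + 301774)*(26926 + (-653 - 505*(-70))) = 49129*(26926 + (-653 + 35350)) = 49129*(26926 + 34697) = 49129*61623 = 3027476367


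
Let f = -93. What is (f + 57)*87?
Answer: -3132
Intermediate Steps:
(f + 57)*87 = (-93 + 57)*87 = -36*87 = -3132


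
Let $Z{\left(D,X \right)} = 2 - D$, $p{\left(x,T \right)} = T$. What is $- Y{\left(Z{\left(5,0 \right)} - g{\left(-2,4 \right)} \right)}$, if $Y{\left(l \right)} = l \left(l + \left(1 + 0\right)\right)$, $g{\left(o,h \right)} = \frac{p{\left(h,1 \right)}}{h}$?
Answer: $- \frac{117}{16} \approx -7.3125$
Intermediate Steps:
$g{\left(o,h \right)} = \frac{1}{h}$ ($g{\left(o,h \right)} = 1 \frac{1}{h} = \frac{1}{h}$)
$Y{\left(l \right)} = l \left(1 + l\right)$ ($Y{\left(l \right)} = l \left(l + 1\right) = l \left(1 + l\right)$)
$- Y{\left(Z{\left(5,0 \right)} - g{\left(-2,4 \right)} \right)} = - \left(\left(2 - 5\right) - \frac{1}{4}\right) \left(1 + \left(\left(2 - 5\right) - \frac{1}{4}\right)\right) = - \left(-3 - \frac{1}{4}\right) \left(1 - \frac{13}{4}\right) = - \frac{\left(-13\right) \left(1 - \frac{13}{4}\right)}{4} = - \frac{\left(-13\right) \left(-9\right)}{4 \cdot 4} = \left(-1\right) \frac{117}{16} = - \frac{117}{16}$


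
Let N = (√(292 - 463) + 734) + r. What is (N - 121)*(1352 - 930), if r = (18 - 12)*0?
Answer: 258686 + 1266*I*√19 ≈ 2.5869e+5 + 5518.4*I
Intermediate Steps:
r = 0 (r = 6*0 = 0)
N = 734 + 3*I*√19 (N = (√(292 - 463) + 734) + 0 = (√(-171) + 734) + 0 = (3*I*√19 + 734) + 0 = (734 + 3*I*√19) + 0 = 734 + 3*I*√19 ≈ 734.0 + 13.077*I)
(N - 121)*(1352 - 930) = ((734 + 3*I*√19) - 121)*(1352 - 930) = (613 + 3*I*√19)*422 = 258686 + 1266*I*√19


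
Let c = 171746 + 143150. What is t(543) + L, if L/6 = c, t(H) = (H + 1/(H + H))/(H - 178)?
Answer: 748930342339/396390 ≈ 1.8894e+6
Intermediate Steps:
t(H) = (H + 1/(2*H))/(-178 + H)
c = 314896
L = 1889376 (L = 6*314896 = 1889376)
t(543) + L = (1/2 + 543**2)/(543*(-178 + 543)) + 1889376 = (1/543)*(1/2 + 294849)/365 + 1889376 = (1/543)*(1/365)*(589699/2) + 1889376 = 589699/396390 + 1889376 = 748930342339/396390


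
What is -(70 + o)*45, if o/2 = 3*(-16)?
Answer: 1170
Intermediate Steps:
o = -96 (o = 2*(3*(-16)) = 2*(-48) = -96)
-(70 + o)*45 = -(70 - 96)*45 = -(-26)*45 = -1*(-1170) = 1170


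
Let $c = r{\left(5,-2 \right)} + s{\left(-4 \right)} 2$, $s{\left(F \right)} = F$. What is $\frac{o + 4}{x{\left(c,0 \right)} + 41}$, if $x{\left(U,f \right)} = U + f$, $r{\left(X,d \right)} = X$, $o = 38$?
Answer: $\frac{21}{19} \approx 1.1053$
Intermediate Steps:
$c = -3$ ($c = 5 - 8 = -3$)
$\frac{o + 4}{x{\left(c,0 \right)} + 41} = \frac{38 + 4}{\left(-3 + 0\right) + 41} = \frac{42}{-3 + 41} = \frac{42}{38} = 42 \cdot \frac{1}{38} = \frac{21}{19}$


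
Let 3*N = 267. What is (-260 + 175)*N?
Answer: -7565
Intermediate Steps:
N = 89 (N = (⅓)*267 = 89)
(-260 + 175)*N = (-260 + 175)*89 = -85*89 = -7565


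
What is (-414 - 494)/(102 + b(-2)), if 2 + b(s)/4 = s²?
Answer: -454/55 ≈ -8.2545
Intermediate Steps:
b(s) = -8 + 4*s²
(-414 - 494)/(102 + b(-2)) = (-414 - 494)/(102 + (-8 + 4*(-2)²)) = -908/(102 + (-8 + 4*4)) = -908/(102 + (-8 + 16)) = -908/(102 + 8) = -908/110 = -908*1/110 = -454/55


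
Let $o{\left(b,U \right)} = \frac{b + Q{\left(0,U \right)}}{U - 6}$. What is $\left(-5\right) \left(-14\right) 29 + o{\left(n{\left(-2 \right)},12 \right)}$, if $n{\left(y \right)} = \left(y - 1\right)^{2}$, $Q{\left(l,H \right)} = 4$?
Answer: $\frac{12193}{6} \approx 2032.2$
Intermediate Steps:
$n{\left(y \right)} = \left(-1 + y\right)^{2}$
$o{\left(b,U \right)} = \frac{4 + b}{-6 + U}$ ($o{\left(b,U \right)} = \frac{b + 4}{U - 6} = \frac{4 + b}{-6 + U}$)
$\left(-5\right) \left(-14\right) 29 + o{\left(n{\left(-2 \right)},12 \right)} = \left(-5\right) \left(-14\right) 29 + \frac{4 + \left(-1 - 2\right)^{2}}{-6 + 12} = 70 \cdot 29 + \frac{4 + \left(-3\right)^{2}}{6} = 2030 + \frac{4 + 9}{6} = 2030 + \frac{1}{6} \cdot 13 = 2030 + \frac{13}{6} = \frac{12193}{6}$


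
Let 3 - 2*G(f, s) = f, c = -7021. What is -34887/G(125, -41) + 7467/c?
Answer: 244486140/428281 ≈ 570.85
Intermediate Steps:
G(f, s) = 3/2 - f/2
-34887/G(125, -41) + 7467/c = -34887/(3/2 - ½*125) + 7467/(-7021) = -34887/(3/2 - 125/2) + 7467*(-1/7021) = -34887/(-61) - 7467/7021 = -34887*(-1/61) - 7467/7021 = 34887/61 - 7467/7021 = 244486140/428281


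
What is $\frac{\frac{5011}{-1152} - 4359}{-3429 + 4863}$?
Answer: $- \frac{5026579}{1651968} \approx -3.0428$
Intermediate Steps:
$\frac{\frac{5011}{-1152} - 4359}{-3429 + 4863} = \frac{5011 \left(- \frac{1}{1152}\right) - 4359}{1434} = \left(- \frac{5011}{1152} - 4359\right) \frac{1}{1434} = \left(- \frac{5026579}{1152}\right) \frac{1}{1434} = - \frac{5026579}{1651968}$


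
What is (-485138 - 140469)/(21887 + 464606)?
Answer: -625607/486493 ≈ -1.2860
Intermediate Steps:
(-485138 - 140469)/(21887 + 464606) = -625607/486493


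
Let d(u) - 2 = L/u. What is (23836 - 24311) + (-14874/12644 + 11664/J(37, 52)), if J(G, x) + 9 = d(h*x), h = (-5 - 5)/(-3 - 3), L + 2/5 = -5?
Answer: -123500113447/58042282 ≈ -2127.8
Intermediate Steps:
L = -27/5 (L = -⅖ - 5 = -27/5 ≈ -5.4000)
h = 5/3 (h = -10/(-6) = -10*(-⅙) = 5/3 ≈ 1.6667)
d(u) = 2 - 27/(5*u)
J(G, x) = -7 - 81/(25*x) (J(G, x) = -9 + (2 - 27*3/(5*x)/5) = -9 + (2 - 81/(25*x)) = -7 - 81/(25*x))
(23836 - 24311) + (-14874/12644 + 11664/J(37, 52)) = (23836 - 24311) + (-14874/12644 + 11664/(-7 - 81/25/52)) = -475 + (-14874*1/12644 + 11664/(-7 - 81/25*1/52)) = -475 + (-7437/6322 + 11664/(-7 - 81/1300)) = -475 + (-7437/6322 + 11664/(-9181/1300)) = -475 + (-7437/6322 + 11664*(-1300/9181)) = -475 + (-7437/6322 - 15163200/9181) = -475 - 95930029497/58042282 = -123500113447/58042282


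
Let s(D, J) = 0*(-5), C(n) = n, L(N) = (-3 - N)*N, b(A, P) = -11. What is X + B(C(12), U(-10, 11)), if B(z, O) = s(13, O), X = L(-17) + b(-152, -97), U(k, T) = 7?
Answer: -249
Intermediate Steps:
L(N) = N*(-3 - N)
X = -249 (X = -1*(-17)*(3 - 17) - 11 = -1*(-17)*(-14) - 11 = -238 - 11 = -249)
s(D, J) = 0
B(z, O) = 0
X + B(C(12), U(-10, 11)) = -249 + 0 = -249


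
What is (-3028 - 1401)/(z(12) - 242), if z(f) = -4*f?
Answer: 4429/290 ≈ 15.272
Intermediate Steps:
(-3028 - 1401)/(z(12) - 242) = (-3028 - 1401)/(-4*12 - 242) = -4429/(-48 - 242) = -4429/(-290) = -4429*(-1/290) = 4429/290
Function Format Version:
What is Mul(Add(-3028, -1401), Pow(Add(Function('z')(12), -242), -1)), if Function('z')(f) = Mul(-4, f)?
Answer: Rational(4429, 290) ≈ 15.272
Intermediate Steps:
Mul(Add(-3028, -1401), Pow(Add(Function('z')(12), -242), -1)) = Mul(Add(-3028, -1401), Pow(Add(Mul(-4, 12), -242), -1)) = Mul(-4429, Pow(Add(-48, -242), -1)) = Mul(-4429, Pow(-290, -1)) = Mul(-4429, Rational(-1, 290)) = Rational(4429, 290)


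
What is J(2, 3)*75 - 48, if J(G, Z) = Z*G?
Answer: 402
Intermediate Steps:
J(G, Z) = G*Z
J(2, 3)*75 - 48 = (2*3)*75 - 48 = 6*75 - 48 = 450 - 48 = 402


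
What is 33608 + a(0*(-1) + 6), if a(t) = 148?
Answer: 33756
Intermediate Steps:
33608 + a(0*(-1) + 6) = 33608 + 148 = 33756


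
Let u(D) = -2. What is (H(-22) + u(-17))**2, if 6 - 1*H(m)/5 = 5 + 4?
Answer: 289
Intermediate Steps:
H(m) = -15 (H(m) = 30 - 5*(5 + 4) = 30 - 5*9 = 30 - 45 = -15)
(H(-22) + u(-17))**2 = (-15 - 2)**2 = (-17)**2 = 289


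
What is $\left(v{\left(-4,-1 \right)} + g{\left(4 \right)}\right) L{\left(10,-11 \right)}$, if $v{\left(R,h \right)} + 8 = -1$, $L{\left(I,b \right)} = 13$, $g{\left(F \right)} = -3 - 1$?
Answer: $-169$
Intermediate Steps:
$g{\left(F \right)} = -4$
$v{\left(R,h \right)} = -9$ ($v{\left(R,h \right)} = -8 - 1 = -9$)
$\left(v{\left(-4,-1 \right)} + g{\left(4 \right)}\right) L{\left(10,-11 \right)} = \left(-9 - 4\right) 13 = \left(-13\right) 13 = -169$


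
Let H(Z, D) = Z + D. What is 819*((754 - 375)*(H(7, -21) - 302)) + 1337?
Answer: -98085379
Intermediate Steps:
H(Z, D) = D + Z
819*((754 - 375)*(H(7, -21) - 302)) + 1337 = 819*((754 - 375)*((-21 + 7) - 302)) + 1337 = 819*(379*(-14 - 302)) + 1337 = 819*(379*(-316)) + 1337 = 819*(-119764) + 1337 = -98086716 + 1337 = -98085379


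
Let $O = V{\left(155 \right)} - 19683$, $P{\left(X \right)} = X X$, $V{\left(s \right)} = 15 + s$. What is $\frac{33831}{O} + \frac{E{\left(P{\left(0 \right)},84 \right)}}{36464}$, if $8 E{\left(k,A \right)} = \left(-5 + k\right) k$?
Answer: $- \frac{33831}{19513} \approx -1.7338$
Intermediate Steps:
$P{\left(X \right)} = X^{2}$
$E{\left(k,A \right)} = \frac{k \left(-5 + k\right)}{8}$ ($E{\left(k,A \right)} = \frac{\left(-5 + k\right) k}{8} = \frac{k \left(-5 + k\right)}{8}$)
$O = -19513$ ($O = \left(15 + 155\right) - 19683 = 170 - 19683 = -19513$)
$\frac{33831}{O} + \frac{E{\left(P{\left(0 \right)},84 \right)}}{36464} = \frac{33831}{-19513} + \frac{\frac{1}{8} \cdot 0^{2} \left(-5 + 0^{2}\right)}{36464} = 33831 \left(- \frac{1}{19513}\right) + \frac{1}{8} \cdot 0 \left(-5 + 0\right) \frac{1}{36464} = - \frac{33831}{19513} + \frac{1}{8} \cdot 0 \left(-5\right) \frac{1}{36464} = - \frac{33831}{19513} + 0 \cdot \frac{1}{36464} = - \frac{33831}{19513} + 0 = - \frac{33831}{19513}$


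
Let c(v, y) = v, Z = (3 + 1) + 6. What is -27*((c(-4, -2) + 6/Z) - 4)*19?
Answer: 18981/5 ≈ 3796.2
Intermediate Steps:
Z = 10 (Z = 4 + 6 = 10)
-27*((c(-4, -2) + 6/Z) - 4)*19 = -27*((-4 + 6/10) - 4)*19 = -27*((-4 + 6*(⅒)) - 4)*19 = -27*((-4 + ⅗) - 4)*19 = -27*(-17/5 - 4)*19 = -27*(-37/5)*19 = (999/5)*19 = 18981/5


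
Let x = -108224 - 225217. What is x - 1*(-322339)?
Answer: -11102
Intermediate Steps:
x = -333441
x - 1*(-322339) = -333441 - 1*(-322339) = -333441 + 322339 = -11102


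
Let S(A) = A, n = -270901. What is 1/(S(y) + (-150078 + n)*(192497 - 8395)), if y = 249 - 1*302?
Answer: -1/77503075911 ≈ -1.2903e-11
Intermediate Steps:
y = -53 (y = 249 - 302 = -53)
1/(S(y) + (-150078 + n)*(192497 - 8395)) = 1/(-53 + (-150078 - 270901)*(192497 - 8395)) = 1/(-53 - 420979*184102) = 1/(-53 - 77503075858) = 1/(-77503075911) = -1/77503075911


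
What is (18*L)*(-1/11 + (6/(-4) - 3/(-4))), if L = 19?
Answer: -6327/22 ≈ -287.59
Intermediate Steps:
(18*L)*(-1/11 + (6/(-4) - 3/(-4))) = (18*19)*(-1/11 + (6/(-4) - 3/(-4))) = 342*(-1*1/11 + (6*(-1/4) - 3*(-1/4))) = 342*(-1/11 + (-3/2 + 3/4)) = 342*(-1/11 - 3/4) = 342*(-37/44) = -6327/22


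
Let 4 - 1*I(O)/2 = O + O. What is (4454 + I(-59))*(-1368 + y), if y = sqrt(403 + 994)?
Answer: -6426864 + 4698*sqrt(1397) ≈ -6.2513e+6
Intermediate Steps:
I(O) = 8 - 4*O (I(O) = 8 - 2*(O + O) = 8 - 4*O)
y = sqrt(1397) ≈ 37.376
(4454 + I(-59))*(-1368 + y) = (4454 + (8 - 4*(-59)))*(-1368 + sqrt(1397)) = (4454 + (8 + 236))*(-1368 + sqrt(1397)) = (4454 + 244)*(-1368 + sqrt(1397)) = 4698*(-1368 + sqrt(1397)) = -6426864 + 4698*sqrt(1397)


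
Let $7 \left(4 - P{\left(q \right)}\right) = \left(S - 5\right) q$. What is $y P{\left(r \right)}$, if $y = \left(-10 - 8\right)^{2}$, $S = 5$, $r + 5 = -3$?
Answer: $1296$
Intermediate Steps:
$r = -8$ ($r = -5 - 3 = -8$)
$P{\left(q \right)} = 4$ ($P{\left(q \right)} = 4 - \frac{\left(5 - 5\right) q}{7} = 4 - \frac{0 q}{7} = 4 - 0 = 4 + 0 = 4$)
$y = 324$ ($y = \left(-18\right)^{2} = 324$)
$y P{\left(r \right)} = 324 \cdot 4 = 1296$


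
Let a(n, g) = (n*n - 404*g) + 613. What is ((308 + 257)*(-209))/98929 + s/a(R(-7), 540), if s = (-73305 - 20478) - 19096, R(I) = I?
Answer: -14516244739/21516859642 ≈ -0.67465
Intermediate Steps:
a(n, g) = 613 + n**2 - 404*g (a(n, g) = (n**2 - 404*g) + 613 = 613 + n**2 - 404*g)
s = -112879 (s = -93783 - 19096 = -112879)
((308 + 257)*(-209))/98929 + s/a(R(-7), 540) = ((308 + 257)*(-209))/98929 - 112879/(613 + (-7)**2 - 404*540) = (565*(-209))*(1/98929) - 112879/(613 + 49 - 218160) = -118085*1/98929 - 112879/(-217498) = -118085/98929 - 112879*(-1/217498) = -118085/98929 + 112879/217498 = -14516244739/21516859642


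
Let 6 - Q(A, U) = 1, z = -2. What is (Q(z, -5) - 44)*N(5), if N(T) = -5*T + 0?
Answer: 975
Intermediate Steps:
Q(A, U) = 5 (Q(A, U) = 6 - 1*1 = 6 - 1 = 5)
N(T) = -5*T
(Q(z, -5) - 44)*N(5) = (5 - 44)*(-5*5) = -39*(-25) = 975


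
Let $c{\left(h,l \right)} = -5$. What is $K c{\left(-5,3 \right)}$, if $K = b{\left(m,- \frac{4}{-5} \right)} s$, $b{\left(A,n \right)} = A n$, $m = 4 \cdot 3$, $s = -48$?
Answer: $2304$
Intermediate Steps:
$m = 12$
$K = - \frac{2304}{5}$ ($K = 12 \left(- \frac{4}{-5}\right) \left(-48\right) = 12 \left(\left(-4\right) \left(- \frac{1}{5}\right)\right) \left(-48\right) = 12 \cdot \frac{4}{5} \left(-48\right) = \frac{48}{5} \left(-48\right) = - \frac{2304}{5} \approx -460.8$)
$K c{\left(-5,3 \right)} = \left(- \frac{2304}{5}\right) \left(-5\right) = 2304$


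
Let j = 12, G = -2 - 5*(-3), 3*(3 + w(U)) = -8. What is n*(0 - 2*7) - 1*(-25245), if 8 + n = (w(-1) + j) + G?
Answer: 75259/3 ≈ 25086.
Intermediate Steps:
w(U) = -17/3 (w(U) = -3 + (1/3)*(-8) = -3 - 8/3 = -17/3)
G = 13 (G = -2 + 15 = 13)
n = 34/3 (n = -8 + ((-17/3 + 12) + 13) = -8 + (19/3 + 13) = -8 + 58/3 = 34/3 ≈ 11.333)
n*(0 - 2*7) - 1*(-25245) = 34*(0 - 2*7)/3 - 1*(-25245) = 34*(0 - 14)/3 + 25245 = (34/3)*(-14) + 25245 = -476/3 + 25245 = 75259/3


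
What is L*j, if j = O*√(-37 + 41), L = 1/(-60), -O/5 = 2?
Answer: ⅓ ≈ 0.33333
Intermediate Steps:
O = -10 (O = -5*2 = -10)
L = -1/60 ≈ -0.016667
j = -20 (j = -10*√(-37 + 41) = -10*√4 = -10*2 = -20)
L*j = -1/60*(-20) = ⅓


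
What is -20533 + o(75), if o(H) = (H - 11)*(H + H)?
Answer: -10933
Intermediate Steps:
o(H) = 2*H*(-11 + H) (o(H) = (-11 + H)*(2*H) = 2*H*(-11 + H))
-20533 + o(75) = -20533 + 2*75*(-11 + 75) = -20533 + 2*75*64 = -20533 + 9600 = -10933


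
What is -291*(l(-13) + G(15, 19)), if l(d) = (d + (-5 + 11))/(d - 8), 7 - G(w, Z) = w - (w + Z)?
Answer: -7663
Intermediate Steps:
G(w, Z) = 7 + Z (G(w, Z) = 7 - (w - (w + Z)) = 7 - (w - (Z + w)) = 7 - (w + (-Z - w)) = 7 - (-1)*Z = 7 + Z)
l(d) = (6 + d)/(-8 + d) (l(d) = (d + 6)/(-8 + d) = (6 + d)/(-8 + d))
-291*(l(-13) + G(15, 19)) = -291*((6 - 13)/(-8 - 13) + (7 + 19)) = -291*(-7/(-21) + 26) = -291*(-1/21*(-7) + 26) = -291*(⅓ + 26) = -291*79/3 = -7663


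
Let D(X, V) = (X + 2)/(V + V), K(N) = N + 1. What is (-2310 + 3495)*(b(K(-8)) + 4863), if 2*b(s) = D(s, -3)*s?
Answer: 23036795/4 ≈ 5.7592e+6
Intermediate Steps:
K(N) = 1 + N
D(X, V) = (2 + X)/(2*V) (D(X, V) = (2 + X)/((2*V)) = (2 + X)*(1/(2*V)) = (2 + X)/(2*V))
b(s) = s*(-⅓ - s/6)/2 (b(s) = (((½)*(2 + s)/(-3))*s)/2 = (((½)*(-⅓)*(2 + s))*s)/2 = ((-⅓ - s/6)*s)/2 = (s*(-⅓ - s/6))/2 = s*(-⅓ - s/6)/2)
(-2310 + 3495)*(b(K(-8)) + 4863) = (-2310 + 3495)*((1 - 8)*(-2 - (1 - 8))/12 + 4863) = 1185*((1/12)*(-7)*(-2 - 1*(-7)) + 4863) = 1185*((1/12)*(-7)*(-2 + 7) + 4863) = 1185*((1/12)*(-7)*5 + 4863) = 1185*(-35/12 + 4863) = 1185*(58321/12) = 23036795/4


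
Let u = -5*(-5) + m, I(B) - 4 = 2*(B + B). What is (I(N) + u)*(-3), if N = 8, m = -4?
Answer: -171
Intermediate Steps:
I(B) = 4 + 4*B (I(B) = 4 + 2*(B + B) = 4 + 2*(2*B) = 4 + 4*B)
u = 21 (u = -5*(-5) - 4 = 25 - 4 = 21)
(I(N) + u)*(-3) = ((4 + 4*8) + 21)*(-3) = ((4 + 32) + 21)*(-3) = (36 + 21)*(-3) = 57*(-3) = -171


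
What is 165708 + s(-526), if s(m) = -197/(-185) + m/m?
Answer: 30656362/185 ≈ 1.6571e+5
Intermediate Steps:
s(m) = 382/185 (s(m) = -197*(-1/185) + 1 = 197/185 + 1 = 382/185)
165708 + s(-526) = 165708 + 382/185 = 30656362/185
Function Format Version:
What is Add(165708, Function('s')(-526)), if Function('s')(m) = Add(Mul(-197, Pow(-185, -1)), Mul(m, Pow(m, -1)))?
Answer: Rational(30656362, 185) ≈ 1.6571e+5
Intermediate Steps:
Function('s')(m) = Rational(382, 185) (Function('s')(m) = Add(Mul(-197, Rational(-1, 185)), 1) = Add(Rational(197, 185), 1) = Rational(382, 185))
Add(165708, Function('s')(-526)) = Add(165708, Rational(382, 185)) = Rational(30656362, 185)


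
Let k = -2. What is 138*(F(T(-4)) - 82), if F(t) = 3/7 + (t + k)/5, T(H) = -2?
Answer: -397854/35 ≈ -11367.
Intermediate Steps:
F(t) = 1/35 + t/5 (F(t) = 3/7 + (t - 2)/5 = 3*(1/7) + (-2 + t)*(1/5) = 3/7 + (-2/5 + t/5) = 1/35 + t/5)
138*(F(T(-4)) - 82) = 138*((1/35 + (1/5)*(-2)) - 82) = 138*((1/35 - 2/5) - 82) = 138*(-13/35 - 82) = 138*(-2883/35) = -397854/35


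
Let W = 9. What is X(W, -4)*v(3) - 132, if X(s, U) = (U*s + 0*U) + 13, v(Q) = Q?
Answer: -201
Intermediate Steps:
X(s, U) = 13 + U*s (X(s, U) = (U*s + 0) + 13 = U*s + 13 = 13 + U*s)
X(W, -4)*v(3) - 132 = (13 - 4*9)*3 - 132 = (13 - 36)*3 - 132 = -23*3 - 132 = -69 - 132 = -201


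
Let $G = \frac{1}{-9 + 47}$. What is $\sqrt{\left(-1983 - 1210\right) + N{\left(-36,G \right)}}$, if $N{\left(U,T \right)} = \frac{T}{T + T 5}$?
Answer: $\frac{i \sqrt{114942}}{6} \approx 56.505 i$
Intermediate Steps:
$G = \frac{1}{38} \approx 0.026316$
$N{\left(U,T \right)} = \frac{1}{6}$ ($N{\left(U,T \right)} = \frac{T}{T + 5 T} = \frac{T}{6 T} = \frac{1}{6 T} T = \frac{1}{6}$)
$\sqrt{\left(-1983 - 1210\right) + N{\left(-36,G \right)}} = \sqrt{\left(-1983 - 1210\right) + \frac{1}{6}} = \sqrt{-3193 + \frac{1}{6}} = \sqrt{- \frac{19157}{6}} = \frac{i \sqrt{114942}}{6}$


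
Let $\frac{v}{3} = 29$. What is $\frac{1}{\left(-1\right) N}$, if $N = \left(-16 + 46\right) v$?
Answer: $- \frac{1}{2610} \approx -0.00038314$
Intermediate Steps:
$v = 87$ ($v = 3 \cdot 29 = 87$)
$N = 2610$ ($N = \left(-16 + 46\right) 87 = 30 \cdot 87 = 2610$)
$\frac{1}{\left(-1\right) N} = \frac{1}{\left(-1\right) 2610} = \frac{1}{-2610} = - \frac{1}{2610}$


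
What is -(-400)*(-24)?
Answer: -9600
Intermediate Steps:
-(-400)*(-24) = -1*9600 = -9600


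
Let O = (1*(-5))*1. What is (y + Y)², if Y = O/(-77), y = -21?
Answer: 2598544/5929 ≈ 438.28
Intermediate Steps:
O = -5 (O = -5*1 = -5)
Y = 5/77 (Y = -5/(-77) = -5*(-1/77) = 5/77 ≈ 0.064935)
(y + Y)² = (-21 + 5/77)² = (-1612/77)² = 2598544/5929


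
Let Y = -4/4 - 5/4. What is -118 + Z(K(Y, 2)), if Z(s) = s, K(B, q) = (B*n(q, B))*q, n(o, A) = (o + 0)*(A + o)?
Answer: -463/4 ≈ -115.75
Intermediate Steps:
Y = -9/4 (Y = -4*¼ - 5*¼ = -1 - 5/4 = -9/4 ≈ -2.2500)
n(o, A) = o*(A + o)
K(B, q) = B*q²*(B + q) (K(B, q) = (B*(q*(B + q)))*q = (B*q*(B + q))*q = B*q²*(B + q))
-118 + Z(K(Y, 2)) = -118 - 9/4*2²*(-9/4 + 2) = -118 - 9/4*4*(-¼) = -118 + 9/4 = -463/4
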